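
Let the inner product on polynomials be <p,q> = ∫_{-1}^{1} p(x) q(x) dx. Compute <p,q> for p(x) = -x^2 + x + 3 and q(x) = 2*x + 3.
<p,q> = 52/3

Expand the product: p(x)·q(x) = -2*x^3 - x^2 + 9*x + 9.
∫_{-1}^{1} of each monomial x^k gives [2/(k+1) if k even, 0 if k odd]. Integrating term-by-term (or equivalently evaluating the antiderivative F(x) = -x^4/2 - x^3/3 + 9*x^2/2 + 9*x at the endpoints):
  F(1) − F(−1) = 38/3 − (-14/3) = 52/3.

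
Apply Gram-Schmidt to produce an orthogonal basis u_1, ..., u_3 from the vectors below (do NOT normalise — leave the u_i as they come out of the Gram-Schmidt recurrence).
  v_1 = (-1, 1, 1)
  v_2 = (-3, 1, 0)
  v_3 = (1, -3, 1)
Orthogonal basis:
  u_1 = (-1, 1, 1)
  u_2 = (-5/3, -1/3, -4/3)
  u_3 = (-5/7, -15/7, 10/7)

Apply the Gram-Schmidt recurrence
  u_1 = v_1
  u_i = v_i − Σ_{j<i} ((v_i · u_j) / (u_j · u_j)) · u_j.

Step by step this gives:
  u_1 = (-1, 1, 1)
  u_2 = (-5/3, -1/3, -4/3)
  u_3 = (-5/7, -15/7, 10/7)

Orthogonality check:
  u_2 · u_1 = 0 (should be 0)
  u_3 · u_1 = 0 (should be 0)
  u_3 · u_2 = 0 (should be 0)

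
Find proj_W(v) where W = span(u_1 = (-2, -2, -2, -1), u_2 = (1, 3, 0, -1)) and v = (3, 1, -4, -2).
proj_W(v) = (-19/47, 99/47, -78/47, -98/47)

Set up U = [u_1 | ... | u_2] ∈ R^(4×2). The projector onto W = col(U) is P = U (U^T U)^(-1) U^T.
Compute U^T U =
  [13, -7]
  [-7, 11],
and U^T v = (2, 8).
Solve U^T U · c = U^T v for the coefficients: c = (39/47, 59/47). The projection is proj_W(v) = U c.
Check: (v - proj_W(v)) · u_1 = 0  (should be 0).
Check: (v - proj_W(v)) · u_2 = 0  (should be 0).
Result: proj_W(v) = (-19/47, 99/47, -78/47, -98/47).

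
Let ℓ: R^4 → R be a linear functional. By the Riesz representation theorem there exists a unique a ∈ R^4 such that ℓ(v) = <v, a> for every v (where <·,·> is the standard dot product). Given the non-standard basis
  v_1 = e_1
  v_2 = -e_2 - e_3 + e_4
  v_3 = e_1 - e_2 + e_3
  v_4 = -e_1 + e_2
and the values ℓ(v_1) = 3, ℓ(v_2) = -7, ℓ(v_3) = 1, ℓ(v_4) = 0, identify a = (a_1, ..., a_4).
a = (3, 3, 1, -3)

Write a = (a_1, ..., a_4) in the standard basis. For each basis vector v_i, ℓ(v_i) = <v_i, a> is a linear equation in the a_j's. Collect the n equations into a matrix system V a = ℓ, where row i of V is v_i (expressed in the standard basis). Since V is invertible (lower-triangular with 1s on the diagonal, up to permutation), solve by back-substitution:
  V =
[[1, 0, 0, 0],
 [0, -1, -1, 1],
 [1, -1, 1, 0],
 [-1, 1, 0, 0]]
  V a = (3, -7, 1, 0)
Solving gives a = (3, 3, 1, -3).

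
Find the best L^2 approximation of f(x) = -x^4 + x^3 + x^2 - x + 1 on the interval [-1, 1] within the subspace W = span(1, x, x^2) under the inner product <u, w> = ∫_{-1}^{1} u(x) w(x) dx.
g(x) = x^2/7 - 2*x/5 + 38/35

The best approximation g ∈ W is the orthogonal projection of f onto W. Writing g = a_0 + a_1 x + a_2 x^2, the coefficients solve the normal equations G · a = b where
  G_{ij} = <φ_i, φ_j> and b_i = <f, φ_i>, with φ_0 = 1, φ_1 = x, φ_2 = x^2.
G =
  [2, 0, 2/3]
  [0, 2/3, 0]
  [2/3, 0, 2/5],
b = (34/15, -4/15, 82/105).
Solving gives a_0 = 38/35, a_1 = -2/5, a_2 = 1/7, so
  g(x) = x^2/7 - 2*x/5 + 38/35.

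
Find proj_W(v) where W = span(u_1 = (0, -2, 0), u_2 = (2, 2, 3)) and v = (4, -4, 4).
proj_W(v) = (40/13, -4, 60/13)

Set up U = [u_1 | ... | u_2] ∈ R^(3×2). The projector onto W = col(U) is P = U (U^T U)^(-1) U^T.
Compute U^T U =
  [4, -4]
  [-4, 17],
and U^T v = (8, 12).
Solve U^T U · c = U^T v for the coefficients: c = (46/13, 20/13). The projection is proj_W(v) = U c.
Check: (v - proj_W(v)) · u_1 = 0  (should be 0).
Check: (v - proj_W(v)) · u_2 = 0  (should be 0).
Result: proj_W(v) = (40/13, -4, 60/13).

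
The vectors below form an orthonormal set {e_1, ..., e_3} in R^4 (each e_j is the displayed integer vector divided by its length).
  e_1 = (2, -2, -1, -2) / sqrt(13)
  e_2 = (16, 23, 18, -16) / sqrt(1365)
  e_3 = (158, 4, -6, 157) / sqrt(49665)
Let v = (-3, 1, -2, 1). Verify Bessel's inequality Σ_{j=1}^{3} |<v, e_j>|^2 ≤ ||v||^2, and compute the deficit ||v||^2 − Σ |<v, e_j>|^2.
Σ |<v, e_j>|^2 = 122/11; ||v||^2 = 15; deficit = 43/11

Write each e_j = u_j / sqrt(<u_j, u_j>) where u_j is the displayed integer vector. Then <v, e_j> = <v, u_j> / sqrt(<u_j, u_j>), so |<v, e_j>|^2 = <v, u_j>^2 / <u_j, u_j>.
Coefficients: <v, e_1> = -8/sqrt(13), <v, e_2> = -77/sqrt(1365), <v, e_3> = -301/sqrt(49665).
Square and sum: Σ |<v, e_j>|^2 = 122/11.
Compute ||v||^2 = v·v = 15.
Deficit = 15 − 122/11 = 43/11 ≥ 0, confirming Bessel's inequality. (The deficit equals ||v − Σ <v,e_j> e_j||^2, the squared distance from v to span{e_j}.)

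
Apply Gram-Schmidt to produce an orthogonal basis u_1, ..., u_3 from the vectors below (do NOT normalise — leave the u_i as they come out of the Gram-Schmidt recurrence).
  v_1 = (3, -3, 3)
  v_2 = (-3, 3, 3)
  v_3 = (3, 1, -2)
Orthogonal basis:
  u_1 = (3, -3, 3)
  u_2 = (-2, 2, 4)
  u_3 = (2, 2, 0)

Apply the Gram-Schmidt recurrence
  u_1 = v_1
  u_i = v_i − Σ_{j<i} ((v_i · u_j) / (u_j · u_j)) · u_j.

Step by step this gives:
  u_1 = (3, -3, 3)
  u_2 = (-2, 2, 4)
  u_3 = (2, 2, 0)

Orthogonality check:
  u_2 · u_1 = 0 (should be 0)
  u_3 · u_1 = 0 (should be 0)
  u_3 · u_2 = 0 (should be 0)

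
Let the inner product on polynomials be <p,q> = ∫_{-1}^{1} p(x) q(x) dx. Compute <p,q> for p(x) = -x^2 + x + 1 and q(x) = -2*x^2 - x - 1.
<p,q> = -38/15

Expand the product: p(x)·q(x) = 2*x^4 - x^3 - 2*x^2 - 2*x - 1.
∫_{-1}^{1} of each monomial x^k gives [2/(k+1) if k even, 0 if k odd]. Integrating term-by-term (or equivalently evaluating the antiderivative F(x) = 2*x^5/5 - x^4/4 - 2*x^3/3 - x^2 - x at the endpoints):
  F(1) − F(−1) = -151/60 − (1/60) = -38/15.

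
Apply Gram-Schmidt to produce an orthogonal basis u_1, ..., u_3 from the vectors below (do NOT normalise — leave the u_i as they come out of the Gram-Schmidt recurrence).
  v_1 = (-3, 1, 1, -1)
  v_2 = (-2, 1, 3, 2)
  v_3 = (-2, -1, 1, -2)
Orthogonal basis:
  u_1 = (-3, 1, 1, -1)
  u_2 = (0, 1/3, 7/3, 8/3)
  u_3 = (0, -30/19, 18/19, -12/19)

Apply the Gram-Schmidt recurrence
  u_1 = v_1
  u_i = v_i − Σ_{j<i} ((v_i · u_j) / (u_j · u_j)) · u_j.

Step by step this gives:
  u_1 = (-3, 1, 1, -1)
  u_2 = (0, 1/3, 7/3, 8/3)
  u_3 = (0, -30/19, 18/19, -12/19)

Orthogonality check:
  u_2 · u_1 = 0 (should be 0)
  u_3 · u_1 = 0 (should be 0)
  u_3 · u_2 = 0 (should be 0)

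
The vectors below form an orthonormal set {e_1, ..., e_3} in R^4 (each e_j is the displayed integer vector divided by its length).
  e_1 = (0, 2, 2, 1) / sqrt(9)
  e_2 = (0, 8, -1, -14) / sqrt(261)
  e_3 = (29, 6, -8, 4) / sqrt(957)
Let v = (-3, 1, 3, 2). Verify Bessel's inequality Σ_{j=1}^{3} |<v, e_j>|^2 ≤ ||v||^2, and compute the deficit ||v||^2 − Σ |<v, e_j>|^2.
Σ |<v, e_j>|^2 = 758/33; ||v||^2 = 23; deficit = 1/33

Write each e_j = u_j / sqrt(<u_j, u_j>) where u_j is the displayed integer vector. Then <v, e_j> = <v, u_j> / sqrt(<u_j, u_j>), so |<v, e_j>|^2 = <v, u_j>^2 / <u_j, u_j>.
Coefficients: <v, e_1> = 10/sqrt(9), <v, e_2> = -23/sqrt(261), <v, e_3> = -97/sqrt(957).
Square and sum: Σ |<v, e_j>|^2 = 758/33.
Compute ||v||^2 = v·v = 23.
Deficit = 23 − 758/33 = 1/33 ≥ 0, confirming Bessel's inequality. (The deficit equals ||v − Σ <v,e_j> e_j||^2, the squared distance from v to span{e_j}.)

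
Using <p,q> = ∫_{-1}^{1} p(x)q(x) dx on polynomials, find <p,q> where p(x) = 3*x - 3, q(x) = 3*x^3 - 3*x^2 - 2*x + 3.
<p,q> = -62/5

Expand the product: p(x)·q(x) = 9*x^4 - 18*x^3 + 3*x^2 + 15*x - 9.
∫_{-1}^{1} of each monomial x^k gives [2/(k+1) if k even, 0 if k odd]. Integrating term-by-term (or equivalently evaluating the antiderivative F(x) = 9*x^5/5 - 9*x^4/2 + x^3 + 15*x^2/2 - 9*x at the endpoints):
  F(1) − F(−1) = -16/5 − (46/5) = -62/5.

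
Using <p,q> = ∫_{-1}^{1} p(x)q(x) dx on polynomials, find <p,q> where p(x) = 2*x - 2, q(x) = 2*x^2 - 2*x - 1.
<p,q> = -4/3

Expand the product: p(x)·q(x) = 4*x^3 - 8*x^2 + 2*x + 2.
∫_{-1}^{1} of each monomial x^k gives [2/(k+1) if k even, 0 if k odd]. Integrating term-by-term (or equivalently evaluating the antiderivative F(x) = x^4 - 8*x^3/3 + x^2 + 2*x at the endpoints):
  F(1) − F(−1) = 4/3 − (8/3) = -4/3.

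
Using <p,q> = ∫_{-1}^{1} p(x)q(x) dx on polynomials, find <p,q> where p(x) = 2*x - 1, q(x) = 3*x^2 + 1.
<p,q> = -4

Expand the product: p(x)·q(x) = 6*x^3 - 3*x^2 + 2*x - 1.
∫_{-1}^{1} of each monomial x^k gives [2/(k+1) if k even, 0 if k odd]. Integrating term-by-term (or equivalently evaluating the antiderivative F(x) = 3*x^4/2 - x^3 + x^2 - x at the endpoints):
  F(1) − F(−1) = 1/2 − (9/2) = -4.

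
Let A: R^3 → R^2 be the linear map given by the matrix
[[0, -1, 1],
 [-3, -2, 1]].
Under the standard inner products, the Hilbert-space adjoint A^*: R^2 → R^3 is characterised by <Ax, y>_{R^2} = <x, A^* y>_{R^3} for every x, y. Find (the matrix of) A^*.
A^* = A^T =
[[0, -3],
 [-1, -2],
 [1, 1]]

For real matrices with standard dot products, the defining identity <Ax, y> = <x, A^* y> gives (Ax)^T y = x^T (A^*) y, i.e. x^T A^T y = x^T (A^*) y. Since this holds for all x, y, we must have A^* = A^T. Therefore
A^* =
[[0, -3],
 [-1, -2],
 [1, 1]].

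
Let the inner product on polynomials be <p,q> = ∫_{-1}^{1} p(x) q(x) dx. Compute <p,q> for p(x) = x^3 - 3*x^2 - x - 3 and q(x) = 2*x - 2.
<p,q> = 232/15

Expand the product: p(x)·q(x) = 2*x^4 - 8*x^3 + 4*x^2 - 4*x + 6.
∫_{-1}^{1} of each monomial x^k gives [2/(k+1) if k even, 0 if k odd]. Integrating term-by-term (or equivalently evaluating the antiderivative F(x) = 2*x^5/5 - 2*x^4 + 4*x^3/3 - 2*x^2 + 6*x at the endpoints):
  F(1) − F(−1) = 56/15 − (-176/15) = 232/15.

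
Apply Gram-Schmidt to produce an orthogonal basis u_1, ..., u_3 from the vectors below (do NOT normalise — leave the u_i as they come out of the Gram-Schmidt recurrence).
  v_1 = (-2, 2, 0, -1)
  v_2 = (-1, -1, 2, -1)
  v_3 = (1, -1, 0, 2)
Orthogonal basis:
  u_1 = (-2, 2, 0, -1)
  u_2 = (-7/9, -11/9, 2, -8/9)
  u_3 = (-15/31, 3/31, 12/31, 36/31)

Apply the Gram-Schmidt recurrence
  u_1 = v_1
  u_i = v_i − Σ_{j<i} ((v_i · u_j) / (u_j · u_j)) · u_j.

Step by step this gives:
  u_1 = (-2, 2, 0, -1)
  u_2 = (-7/9, -11/9, 2, -8/9)
  u_3 = (-15/31, 3/31, 12/31, 36/31)

Orthogonality check:
  u_2 · u_1 = 0 (should be 0)
  u_3 · u_1 = 0 (should be 0)
  u_3 · u_2 = 0 (should be 0)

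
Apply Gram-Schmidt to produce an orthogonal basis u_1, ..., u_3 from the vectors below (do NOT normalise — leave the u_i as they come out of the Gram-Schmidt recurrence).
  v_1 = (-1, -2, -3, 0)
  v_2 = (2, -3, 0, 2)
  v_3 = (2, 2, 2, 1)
Orthogonal basis:
  u_1 = (-1, -2, -3, 0)
  u_2 = (16/7, -17/7, 6/7, 2)
  u_3 = (24/37, 30/37, -28/37, 21/37)

Apply the Gram-Schmidt recurrence
  u_1 = v_1
  u_i = v_i − Σ_{j<i} ((v_i · u_j) / (u_j · u_j)) · u_j.

Step by step this gives:
  u_1 = (-1, -2, -3, 0)
  u_2 = (16/7, -17/7, 6/7, 2)
  u_3 = (24/37, 30/37, -28/37, 21/37)

Orthogonality check:
  u_2 · u_1 = 0 (should be 0)
  u_3 · u_1 = 0 (should be 0)
  u_3 · u_2 = 0 (should be 0)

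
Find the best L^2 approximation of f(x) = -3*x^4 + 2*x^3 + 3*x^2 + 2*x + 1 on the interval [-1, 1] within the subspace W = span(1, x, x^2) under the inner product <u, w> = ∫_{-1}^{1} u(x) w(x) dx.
g(x) = 3*x^2/7 + 16*x/5 + 44/35

The best approximation g ∈ W is the orthogonal projection of f onto W. Writing g = a_0 + a_1 x + a_2 x^2, the coefficients solve the normal equations G · a = b where
  G_{ij} = <φ_i, φ_j> and b_i = <f, φ_i>, with φ_0 = 1, φ_1 = x, φ_2 = x^2.
G =
  [2, 0, 2/3]
  [0, 2/3, 0]
  [2/3, 0, 2/5],
b = (14/5, 32/15, 106/105).
Solving gives a_0 = 44/35, a_1 = 16/5, a_2 = 3/7, so
  g(x) = 3*x^2/7 + 16*x/5 + 44/35.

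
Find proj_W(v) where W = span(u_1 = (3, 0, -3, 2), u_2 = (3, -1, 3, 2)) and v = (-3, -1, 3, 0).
proj_W(v) = (-486/245, -47/245, 768/245, -324/245)

Set up U = [u_1 | ... | u_2] ∈ R^(4×2). The projector onto W = col(U) is P = U (U^T U)^(-1) U^T.
Compute U^T U =
  [22, 4]
  [4, 23],
and U^T v = (-18, 1).
Solve U^T U · c = U^T v for the coefficients: c = (-209/245, 47/245). The projection is proj_W(v) = U c.
Check: (v - proj_W(v)) · u_1 = 0  (should be 0).
Check: (v - proj_W(v)) · u_2 = 0  (should be 0).
Result: proj_W(v) = (-486/245, -47/245, 768/245, -324/245).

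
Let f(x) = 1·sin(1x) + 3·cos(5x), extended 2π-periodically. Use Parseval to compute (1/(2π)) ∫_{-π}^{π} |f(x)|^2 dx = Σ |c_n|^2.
Σ |c_n|^2 = 5

Expand |f|^2 and use orthogonality of {sin(nx), cos(mx)} on [-π, π]:
  ∫_{-π}^{π} sin(nx)^2 dx = π, ∫ cos(mx)^2 dx = π, and cross terms integrate to 0.
So ∫_{-π}^{π} f(x)^2 dx = 1^2 · π + 3^2 · π = (1 + 9)π.
Divide by 2π: (1 + 9)/2 = 5.
By Parseval, this equals Σ |c_n|^2.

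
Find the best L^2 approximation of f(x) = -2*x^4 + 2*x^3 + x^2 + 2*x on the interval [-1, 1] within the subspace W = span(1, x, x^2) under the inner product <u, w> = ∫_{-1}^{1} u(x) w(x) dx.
g(x) = -5*x^2/7 + 16*x/5 + 6/35

The best approximation g ∈ W is the orthogonal projection of f onto W. Writing g = a_0 + a_1 x + a_2 x^2, the coefficients solve the normal equations G · a = b where
  G_{ij} = <φ_i, φ_j> and b_i = <f, φ_i>, with φ_0 = 1, φ_1 = x, φ_2 = x^2.
G =
  [2, 0, 2/3]
  [0, 2/3, 0]
  [2/3, 0, 2/5],
b = (-2/15, 32/15, -6/35).
Solving gives a_0 = 6/35, a_1 = 16/5, a_2 = -5/7, so
  g(x) = -5*x^2/7 + 16*x/5 + 6/35.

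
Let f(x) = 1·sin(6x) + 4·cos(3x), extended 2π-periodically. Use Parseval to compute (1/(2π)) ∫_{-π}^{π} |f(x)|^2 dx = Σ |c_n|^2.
Σ |c_n|^2 = 17/2

Expand |f|^2 and use orthogonality of {sin(nx), cos(mx)} on [-π, π]:
  ∫_{-π}^{π} sin(nx)^2 dx = π, ∫ cos(mx)^2 dx = π, and cross terms integrate to 0.
So ∫_{-π}^{π} f(x)^2 dx = 1^2 · π + 4^2 · π = (1 + 16)π.
Divide by 2π: (1 + 16)/2 = 17/2.
By Parseval, this equals Σ |c_n|^2.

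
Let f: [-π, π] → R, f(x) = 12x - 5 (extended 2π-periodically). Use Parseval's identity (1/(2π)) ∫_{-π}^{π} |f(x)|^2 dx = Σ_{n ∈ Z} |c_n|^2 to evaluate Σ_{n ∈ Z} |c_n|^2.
Σ |c_n|^2 = 48π^2 + 25

Expand and integrate term by term over [-π, π]:
  ∫ (12x)^2 dx = 144·(2π^3/3); ∫ 2·12·(-5)·x dx = 0 (odd integrand); ∫ (-5)^2 dx = 25·2π.
So (1/(2π)) ∫_{-π}^{π} (12x - 5)^2 dx = 144π^2/3 + 25 = 48π^2 + 25.
Parseval ⇒ Σ |c_n|^2 = 48π^2 + 25.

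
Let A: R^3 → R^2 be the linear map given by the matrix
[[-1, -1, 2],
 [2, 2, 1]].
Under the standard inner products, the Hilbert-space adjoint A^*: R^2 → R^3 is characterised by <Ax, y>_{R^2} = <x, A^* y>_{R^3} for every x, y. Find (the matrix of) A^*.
A^* = A^T =
[[-1, 2],
 [-1, 2],
 [2, 1]]

For real matrices with standard dot products, the defining identity <Ax, y> = <x, A^* y> gives (Ax)^T y = x^T (A^*) y, i.e. x^T A^T y = x^T (A^*) y. Since this holds for all x, y, we must have A^* = A^T. Therefore
A^* =
[[-1, 2],
 [-1, 2],
 [2, 1]].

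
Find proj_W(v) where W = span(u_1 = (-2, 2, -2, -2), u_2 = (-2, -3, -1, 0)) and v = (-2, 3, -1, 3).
proj_W(v) = (-5/28, 45/28, -13/28, -3/4)

Set up U = [u_1 | ... | u_2] ∈ R^(4×2). The projector onto W = col(U) is P = U (U^T U)^(-1) U^T.
Compute U^T U =
  [16, 0]
  [0, 14],
and U^T v = (6, -4).
Solve U^T U · c = U^T v for the coefficients: c = (3/8, -2/7). The projection is proj_W(v) = U c.
Check: (v - proj_W(v)) · u_1 = 0  (should be 0).
Check: (v - proj_W(v)) · u_2 = 0  (should be 0).
Result: proj_W(v) = (-5/28, 45/28, -13/28, -3/4).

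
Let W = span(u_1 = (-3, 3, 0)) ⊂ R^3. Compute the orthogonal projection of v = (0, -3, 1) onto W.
proj_W(v) = (3/2, -3/2, 0)

Set up U = [u_1 | ... | u_1] ∈ R^(3×1). The projector onto W = col(U) is P = U (U^T U)^(-1) U^T.
Compute U^T U =
  [18],
and U^T v = (-9).
Solve U^T U · c = U^T v for the coefficients: c = (-1/2). The projection is proj_W(v) = U c.
Check: (v - proj_W(v)) · u_1 = 0  (should be 0).
Result: proj_W(v) = (3/2, -3/2, 0).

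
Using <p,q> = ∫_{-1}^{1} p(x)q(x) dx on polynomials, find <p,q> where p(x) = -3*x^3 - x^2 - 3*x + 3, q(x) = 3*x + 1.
<p,q> = -64/15

Expand the product: p(x)·q(x) = -9*x^4 - 6*x^3 - 10*x^2 + 6*x + 3.
∫_{-1}^{1} of each monomial x^k gives [2/(k+1) if k even, 0 if k odd]. Integrating term-by-term (or equivalently evaluating the antiderivative F(x) = -9*x^5/5 - 3*x^4/2 - 10*x^3/3 + 3*x^2 + 3*x at the endpoints):
  F(1) − F(−1) = -19/30 − (109/30) = -64/15.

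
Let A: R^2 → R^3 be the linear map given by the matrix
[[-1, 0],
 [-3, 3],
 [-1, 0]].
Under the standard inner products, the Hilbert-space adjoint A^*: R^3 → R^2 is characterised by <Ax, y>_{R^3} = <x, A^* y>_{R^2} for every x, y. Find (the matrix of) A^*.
A^* = A^T =
[[-1, -3, -1],
 [0, 3, 0]]

For real matrices with standard dot products, the defining identity <Ax, y> = <x, A^* y> gives (Ax)^T y = x^T (A^*) y, i.e. x^T A^T y = x^T (A^*) y. Since this holds for all x, y, we must have A^* = A^T. Therefore
A^* =
[[-1, -3, -1],
 [0, 3, 0]].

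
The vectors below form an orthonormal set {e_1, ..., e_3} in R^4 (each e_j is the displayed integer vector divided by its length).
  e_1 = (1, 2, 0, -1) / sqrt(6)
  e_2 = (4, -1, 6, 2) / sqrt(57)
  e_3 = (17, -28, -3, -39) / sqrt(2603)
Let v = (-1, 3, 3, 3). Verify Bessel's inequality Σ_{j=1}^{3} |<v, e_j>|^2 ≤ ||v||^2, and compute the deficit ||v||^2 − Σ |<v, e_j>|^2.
Σ |<v, e_j>|^2 = 3498/137; ||v||^2 = 28; deficit = 338/137

Write each e_j = u_j / sqrt(<u_j, u_j>) where u_j is the displayed integer vector. Then <v, e_j> = <v, u_j> / sqrt(<u_j, u_j>), so |<v, e_j>|^2 = <v, u_j>^2 / <u_j, u_j>.
Coefficients: <v, e_1> = 2/sqrt(6), <v, e_2> = 17/sqrt(57), <v, e_3> = -227/sqrt(2603).
Square and sum: Σ |<v, e_j>|^2 = 3498/137.
Compute ||v||^2 = v·v = 28.
Deficit = 28 − 3498/137 = 338/137 ≥ 0, confirming Bessel's inequality. (The deficit equals ||v − Σ <v,e_j> e_j||^2, the squared distance from v to span{e_j}.)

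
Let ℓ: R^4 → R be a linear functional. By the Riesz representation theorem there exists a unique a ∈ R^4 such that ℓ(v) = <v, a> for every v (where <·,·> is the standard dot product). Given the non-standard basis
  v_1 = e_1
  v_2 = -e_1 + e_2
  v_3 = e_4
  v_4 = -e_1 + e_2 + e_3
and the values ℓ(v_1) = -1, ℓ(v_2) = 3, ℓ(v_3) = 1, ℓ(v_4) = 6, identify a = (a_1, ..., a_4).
a = (-1, 2, 3, 1)

Write a = (a_1, ..., a_4) in the standard basis. For each basis vector v_i, ℓ(v_i) = <v_i, a> is a linear equation in the a_j's. Collect the n equations into a matrix system V a = ℓ, where row i of V is v_i (expressed in the standard basis). Since V is invertible (lower-triangular with 1s on the diagonal, up to permutation), solve by back-substitution:
  V =
[[1, 0, 0, 0],
 [-1, 1, 0, 0],
 [0, 0, 0, 1],
 [-1, 1, 1, 0]]
  V a = (-1, 3, 1, 6)
Solving gives a = (-1, 2, 3, 1).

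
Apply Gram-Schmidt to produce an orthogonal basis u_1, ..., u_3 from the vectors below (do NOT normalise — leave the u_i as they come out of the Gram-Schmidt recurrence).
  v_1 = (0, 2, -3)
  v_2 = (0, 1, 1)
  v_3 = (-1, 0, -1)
Orthogonal basis:
  u_1 = (0, 2, -3)
  u_2 = (0, 15/13, 10/13)
  u_3 = (-1, 0, 0)

Apply the Gram-Schmidt recurrence
  u_1 = v_1
  u_i = v_i − Σ_{j<i} ((v_i · u_j) / (u_j · u_j)) · u_j.

Step by step this gives:
  u_1 = (0, 2, -3)
  u_2 = (0, 15/13, 10/13)
  u_3 = (-1, 0, 0)

Orthogonality check:
  u_2 · u_1 = 0 (should be 0)
  u_3 · u_1 = 0 (should be 0)
  u_3 · u_2 = 0 (should be 0)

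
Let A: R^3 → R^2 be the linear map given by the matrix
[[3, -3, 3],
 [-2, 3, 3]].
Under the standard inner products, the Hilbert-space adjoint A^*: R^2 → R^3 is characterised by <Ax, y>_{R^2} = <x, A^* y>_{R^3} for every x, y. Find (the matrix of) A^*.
A^* = A^T =
[[3, -2],
 [-3, 3],
 [3, 3]]

For real matrices with standard dot products, the defining identity <Ax, y> = <x, A^* y> gives (Ax)^T y = x^T (A^*) y, i.e. x^T A^T y = x^T (A^*) y. Since this holds for all x, y, we must have A^* = A^T. Therefore
A^* =
[[3, -2],
 [-3, 3],
 [3, 3]].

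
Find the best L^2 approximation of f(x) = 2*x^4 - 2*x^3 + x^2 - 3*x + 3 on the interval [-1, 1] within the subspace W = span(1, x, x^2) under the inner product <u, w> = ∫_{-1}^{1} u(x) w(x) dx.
g(x) = 19*x^2/7 - 21*x/5 + 99/35

The best approximation g ∈ W is the orthogonal projection of f onto W. Writing g = a_0 + a_1 x + a_2 x^2, the coefficients solve the normal equations G · a = b where
  G_{ij} = <φ_i, φ_j> and b_i = <f, φ_i>, with φ_0 = 1, φ_1 = x, φ_2 = x^2.
G =
  [2, 0, 2/3]
  [0, 2/3, 0]
  [2/3, 0, 2/5],
b = (112/15, -14/5, 104/35).
Solving gives a_0 = 99/35, a_1 = -21/5, a_2 = 19/7, so
  g(x) = 19*x^2/7 - 21*x/5 + 99/35.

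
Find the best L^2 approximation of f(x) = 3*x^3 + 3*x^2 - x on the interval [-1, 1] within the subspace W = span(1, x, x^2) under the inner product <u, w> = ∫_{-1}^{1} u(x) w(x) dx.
g(x) = 3*x^2 + 4*x/5

The best approximation g ∈ W is the orthogonal projection of f onto W. Writing g = a_0 + a_1 x + a_2 x^2, the coefficients solve the normal equations G · a = b where
  G_{ij} = <φ_i, φ_j> and b_i = <f, φ_i>, with φ_0 = 1, φ_1 = x, φ_2 = x^2.
G =
  [2, 0, 2/3]
  [0, 2/3, 0]
  [2/3, 0, 2/5],
b = (2, 8/15, 6/5).
Solving gives a_0 = 0, a_1 = 4/5, a_2 = 3, so
  g(x) = 3*x^2 + 4*x/5.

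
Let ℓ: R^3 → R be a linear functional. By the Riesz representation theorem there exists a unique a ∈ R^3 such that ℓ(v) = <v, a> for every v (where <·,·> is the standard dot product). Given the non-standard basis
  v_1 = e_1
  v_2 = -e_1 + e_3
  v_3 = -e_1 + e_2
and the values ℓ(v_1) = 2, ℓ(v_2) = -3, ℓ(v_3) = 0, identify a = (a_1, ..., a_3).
a = (2, 2, -1)

Write a = (a_1, ..., a_3) in the standard basis. For each basis vector v_i, ℓ(v_i) = <v_i, a> is a linear equation in the a_j's. Collect the n equations into a matrix system V a = ℓ, where row i of V is v_i (expressed in the standard basis). Since V is invertible (lower-triangular with 1s on the diagonal, up to permutation), solve by back-substitution:
  V =
[[1, 0, 0],
 [-1, 0, 1],
 [-1, 1, 0]]
  V a = (2, -3, 0)
Solving gives a = (2, 2, -1).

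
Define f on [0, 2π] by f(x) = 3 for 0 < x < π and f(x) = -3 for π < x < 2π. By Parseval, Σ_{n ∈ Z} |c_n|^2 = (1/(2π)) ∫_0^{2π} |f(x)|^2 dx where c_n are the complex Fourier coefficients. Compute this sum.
Σ |c_n|^2 = 9

Parseval equates the L^2 energy of f (normalised by 1/(2π)) with the ℓ^2 sum of its Fourier coefficients: (1/(2π)) ∫_0^{2π} |f|^2 = Σ |c_n|^2.
Compute the left side: (1/(2π)) [∫_0^π 3^2 dx + ∫_π^{2π} (-3)^2 dx] = (1/(2π)) · (9π + 9π) = (9 + 9)/2 = 9.
So Σ_{n ∈ Z} |c_n|^2 = 9.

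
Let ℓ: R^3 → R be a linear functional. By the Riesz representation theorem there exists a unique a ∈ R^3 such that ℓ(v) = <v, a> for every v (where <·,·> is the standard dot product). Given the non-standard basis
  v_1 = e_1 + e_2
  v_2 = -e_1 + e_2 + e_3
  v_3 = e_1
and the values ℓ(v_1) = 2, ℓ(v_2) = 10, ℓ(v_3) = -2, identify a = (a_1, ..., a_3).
a = (-2, 4, 4)

Write a = (a_1, ..., a_3) in the standard basis. For each basis vector v_i, ℓ(v_i) = <v_i, a> is a linear equation in the a_j's. Collect the n equations into a matrix system V a = ℓ, where row i of V is v_i (expressed in the standard basis). Since V is invertible (lower-triangular with 1s on the diagonal, up to permutation), solve by back-substitution:
  V =
[[1, 1, 0],
 [-1, 1, 1],
 [1, 0, 0]]
  V a = (2, 10, -2)
Solving gives a = (-2, 4, 4).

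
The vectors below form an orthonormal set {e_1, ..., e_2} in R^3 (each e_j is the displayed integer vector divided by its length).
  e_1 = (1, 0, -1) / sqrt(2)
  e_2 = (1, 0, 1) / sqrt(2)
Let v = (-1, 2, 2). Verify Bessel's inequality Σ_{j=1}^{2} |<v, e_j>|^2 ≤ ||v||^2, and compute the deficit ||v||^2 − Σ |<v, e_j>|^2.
Σ |<v, e_j>|^2 = 5; ||v||^2 = 9; deficit = 4

Write each e_j = u_j / sqrt(<u_j, u_j>) where u_j is the displayed integer vector. Then <v, e_j> = <v, u_j> / sqrt(<u_j, u_j>), so |<v, e_j>|^2 = <v, u_j>^2 / <u_j, u_j>.
Coefficients: <v, e_1> = -3/sqrt(2), <v, e_2> = 1/sqrt(2).
Square and sum: Σ |<v, e_j>|^2 = 5.
Compute ||v||^2 = v·v = 9.
Deficit = 9 − 5 = 4 ≥ 0, confirming Bessel's inequality. (The deficit equals ||v − Σ <v,e_j> e_j||^2, the squared distance from v to span{e_j}.)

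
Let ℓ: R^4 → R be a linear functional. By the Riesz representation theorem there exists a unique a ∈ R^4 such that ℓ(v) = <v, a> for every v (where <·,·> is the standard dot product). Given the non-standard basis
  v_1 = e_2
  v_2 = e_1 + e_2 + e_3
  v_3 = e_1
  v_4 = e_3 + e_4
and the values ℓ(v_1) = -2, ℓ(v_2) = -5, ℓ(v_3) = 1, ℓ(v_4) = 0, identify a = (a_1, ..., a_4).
a = (1, -2, -4, 4)

Write a = (a_1, ..., a_4) in the standard basis. For each basis vector v_i, ℓ(v_i) = <v_i, a> is a linear equation in the a_j's. Collect the n equations into a matrix system V a = ℓ, where row i of V is v_i (expressed in the standard basis). Since V is invertible (lower-triangular with 1s on the diagonal, up to permutation), solve by back-substitution:
  V =
[[0, 1, 0, 0],
 [1, 1, 1, 0],
 [1, 0, 0, 0],
 [0, 0, 1, 1]]
  V a = (-2, -5, 1, 0)
Solving gives a = (1, -2, -4, 4).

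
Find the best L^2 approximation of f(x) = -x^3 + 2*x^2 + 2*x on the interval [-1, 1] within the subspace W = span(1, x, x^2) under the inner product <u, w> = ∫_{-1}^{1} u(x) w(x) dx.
g(x) = 2*x^2 + 7*x/5

The best approximation g ∈ W is the orthogonal projection of f onto W. Writing g = a_0 + a_1 x + a_2 x^2, the coefficients solve the normal equations G · a = b where
  G_{ij} = <φ_i, φ_j> and b_i = <f, φ_i>, with φ_0 = 1, φ_1 = x, φ_2 = x^2.
G =
  [2, 0, 2/3]
  [0, 2/3, 0]
  [2/3, 0, 2/5],
b = (4/3, 14/15, 4/5).
Solving gives a_0 = 0, a_1 = 7/5, a_2 = 2, so
  g(x) = 2*x^2 + 7*x/5.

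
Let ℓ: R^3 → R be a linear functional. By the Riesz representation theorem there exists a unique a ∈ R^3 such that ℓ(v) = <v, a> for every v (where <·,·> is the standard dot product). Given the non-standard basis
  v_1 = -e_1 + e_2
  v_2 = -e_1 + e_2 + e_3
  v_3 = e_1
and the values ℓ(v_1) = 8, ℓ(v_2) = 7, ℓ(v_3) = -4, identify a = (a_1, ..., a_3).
a = (-4, 4, -1)

Write a = (a_1, ..., a_3) in the standard basis. For each basis vector v_i, ℓ(v_i) = <v_i, a> is a linear equation in the a_j's. Collect the n equations into a matrix system V a = ℓ, where row i of V is v_i (expressed in the standard basis). Since V is invertible (lower-triangular with 1s on the diagonal, up to permutation), solve by back-substitution:
  V =
[[-1, 1, 0],
 [-1, 1, 1],
 [1, 0, 0]]
  V a = (8, 7, -4)
Solving gives a = (-4, 4, -1).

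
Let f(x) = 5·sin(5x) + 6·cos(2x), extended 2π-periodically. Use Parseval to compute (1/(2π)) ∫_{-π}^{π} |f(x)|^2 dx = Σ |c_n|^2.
Σ |c_n|^2 = 61/2

Expand |f|^2 and use orthogonality of {sin(nx), cos(mx)} on [-π, π]:
  ∫_{-π}^{π} sin(nx)^2 dx = π, ∫ cos(mx)^2 dx = π, and cross terms integrate to 0.
So ∫_{-π}^{π} f(x)^2 dx = 5^2 · π + 6^2 · π = (25 + 36)π.
Divide by 2π: (25 + 36)/2 = 61/2.
By Parseval, this equals Σ |c_n|^2.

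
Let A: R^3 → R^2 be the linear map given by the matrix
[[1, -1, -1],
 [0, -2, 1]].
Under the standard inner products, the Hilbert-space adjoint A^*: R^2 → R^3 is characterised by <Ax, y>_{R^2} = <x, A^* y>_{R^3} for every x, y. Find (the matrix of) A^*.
A^* = A^T =
[[1, 0],
 [-1, -2],
 [-1, 1]]

For real matrices with standard dot products, the defining identity <Ax, y> = <x, A^* y> gives (Ax)^T y = x^T (A^*) y, i.e. x^T A^T y = x^T (A^*) y. Since this holds for all x, y, we must have A^* = A^T. Therefore
A^* =
[[1, 0],
 [-1, -2],
 [-1, 1]].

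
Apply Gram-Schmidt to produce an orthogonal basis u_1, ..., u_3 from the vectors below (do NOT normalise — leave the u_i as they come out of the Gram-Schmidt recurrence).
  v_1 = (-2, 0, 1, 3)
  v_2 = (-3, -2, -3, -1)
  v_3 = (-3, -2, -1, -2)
Orthogonal basis:
  u_1 = (-2, 0, 1, 3)
  u_2 = (-3, -2, -3, -1)
  u_3 = (-128/161, -10/23, 457/322, -323/322)

Apply the Gram-Schmidt recurrence
  u_1 = v_1
  u_i = v_i − Σ_{j<i} ((v_i · u_j) / (u_j · u_j)) · u_j.

Step by step this gives:
  u_1 = (-2, 0, 1, 3)
  u_2 = (-3, -2, -3, -1)
  u_3 = (-128/161, -10/23, 457/322, -323/322)

Orthogonality check:
  u_2 · u_1 = 0 (should be 0)
  u_3 · u_1 = 0 (should be 0)
  u_3 · u_2 = 0 (should be 0)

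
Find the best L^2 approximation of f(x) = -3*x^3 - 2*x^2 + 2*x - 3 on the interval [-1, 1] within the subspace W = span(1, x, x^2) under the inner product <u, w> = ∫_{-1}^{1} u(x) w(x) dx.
g(x) = -2*x^2 + x/5 - 3

The best approximation g ∈ W is the orthogonal projection of f onto W. Writing g = a_0 + a_1 x + a_2 x^2, the coefficients solve the normal equations G · a = b where
  G_{ij} = <φ_i, φ_j> and b_i = <f, φ_i>, with φ_0 = 1, φ_1 = x, φ_2 = x^2.
G =
  [2, 0, 2/3]
  [0, 2/3, 0]
  [2/3, 0, 2/5],
b = (-22/3, 2/15, -14/5).
Solving gives a_0 = -3, a_1 = 1/5, a_2 = -2, so
  g(x) = -2*x^2 + x/5 - 3.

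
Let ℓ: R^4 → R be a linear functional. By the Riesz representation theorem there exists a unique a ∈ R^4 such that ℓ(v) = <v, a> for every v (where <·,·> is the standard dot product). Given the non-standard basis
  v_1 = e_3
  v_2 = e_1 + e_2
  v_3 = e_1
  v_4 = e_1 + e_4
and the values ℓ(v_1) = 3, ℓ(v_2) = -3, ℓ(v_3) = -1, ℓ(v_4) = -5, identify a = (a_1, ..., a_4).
a = (-1, -2, 3, -4)

Write a = (a_1, ..., a_4) in the standard basis. For each basis vector v_i, ℓ(v_i) = <v_i, a> is a linear equation in the a_j's. Collect the n equations into a matrix system V a = ℓ, where row i of V is v_i (expressed in the standard basis). Since V is invertible (lower-triangular with 1s on the diagonal, up to permutation), solve by back-substitution:
  V =
[[0, 0, 1, 0],
 [1, 1, 0, 0],
 [1, 0, 0, 0],
 [1, 0, 0, 1]]
  V a = (3, -3, -1, -5)
Solving gives a = (-1, -2, 3, -4).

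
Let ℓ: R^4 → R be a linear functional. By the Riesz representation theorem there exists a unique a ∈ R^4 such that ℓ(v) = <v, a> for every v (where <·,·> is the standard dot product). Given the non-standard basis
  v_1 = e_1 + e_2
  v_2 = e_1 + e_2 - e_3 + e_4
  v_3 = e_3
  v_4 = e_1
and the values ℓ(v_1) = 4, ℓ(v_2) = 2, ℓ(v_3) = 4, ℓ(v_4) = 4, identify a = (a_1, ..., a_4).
a = (4, 0, 4, 2)

Write a = (a_1, ..., a_4) in the standard basis. For each basis vector v_i, ℓ(v_i) = <v_i, a> is a linear equation in the a_j's. Collect the n equations into a matrix system V a = ℓ, where row i of V is v_i (expressed in the standard basis). Since V is invertible (lower-triangular with 1s on the diagonal, up to permutation), solve by back-substitution:
  V =
[[1, 1, 0, 0],
 [1, 1, -1, 1],
 [0, 0, 1, 0],
 [1, 0, 0, 0]]
  V a = (4, 2, 4, 4)
Solving gives a = (4, 0, 4, 2).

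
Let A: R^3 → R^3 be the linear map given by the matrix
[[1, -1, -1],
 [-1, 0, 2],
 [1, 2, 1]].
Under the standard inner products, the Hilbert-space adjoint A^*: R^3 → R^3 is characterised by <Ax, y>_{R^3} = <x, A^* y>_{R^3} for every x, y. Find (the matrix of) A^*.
A^* = A^T =
[[1, -1, 1],
 [-1, 0, 2],
 [-1, 2, 1]]

For real matrices with standard dot products, the defining identity <Ax, y> = <x, A^* y> gives (Ax)^T y = x^T (A^*) y, i.e. x^T A^T y = x^T (A^*) y. Since this holds for all x, y, we must have A^* = A^T. Therefore
A^* =
[[1, -1, 1],
 [-1, 0, 2],
 [-1, 2, 1]].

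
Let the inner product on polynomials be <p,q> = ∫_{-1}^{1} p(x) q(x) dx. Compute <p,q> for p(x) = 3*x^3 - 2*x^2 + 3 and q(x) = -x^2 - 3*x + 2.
<p,q> = 68/15

Expand the product: p(x)·q(x) = -3*x^5 - 7*x^4 + 12*x^3 - 7*x^2 - 9*x + 6.
∫_{-1}^{1} of each monomial x^k gives [2/(k+1) if k even, 0 if k odd]. Integrating term-by-term (or equivalently evaluating the antiderivative F(x) = -x^6/2 - 7*x^5/5 + 3*x^4 - 7*x^3/3 - 9*x^2/2 + 6*x at the endpoints):
  F(1) − F(−1) = 4/15 − (-64/15) = 68/15.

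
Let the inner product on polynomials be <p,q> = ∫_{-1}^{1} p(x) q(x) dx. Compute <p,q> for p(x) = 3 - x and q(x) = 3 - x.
<p,q> = 56/3

Expand the product: p(x)·q(x) = x^2 - 6*x + 9.
∫_{-1}^{1} of each monomial x^k gives [2/(k+1) if k even, 0 if k odd]. Integrating term-by-term (or equivalently evaluating the antiderivative F(x) = x^3/3 - 3*x^2 + 9*x at the endpoints):
  F(1) − F(−1) = 19/3 − (-37/3) = 56/3.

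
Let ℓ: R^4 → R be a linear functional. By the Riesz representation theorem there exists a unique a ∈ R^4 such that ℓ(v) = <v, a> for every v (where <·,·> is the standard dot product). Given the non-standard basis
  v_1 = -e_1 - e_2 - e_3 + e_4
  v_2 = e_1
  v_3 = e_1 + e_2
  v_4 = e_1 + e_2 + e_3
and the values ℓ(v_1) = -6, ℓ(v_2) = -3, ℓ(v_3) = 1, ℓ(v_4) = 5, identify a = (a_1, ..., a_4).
a = (-3, 4, 4, -1)

Write a = (a_1, ..., a_4) in the standard basis. For each basis vector v_i, ℓ(v_i) = <v_i, a> is a linear equation in the a_j's. Collect the n equations into a matrix system V a = ℓ, where row i of V is v_i (expressed in the standard basis). Since V is invertible (lower-triangular with 1s on the diagonal, up to permutation), solve by back-substitution:
  V =
[[-1, -1, -1, 1],
 [1, 0, 0, 0],
 [1, 1, 0, 0],
 [1, 1, 1, 0]]
  V a = (-6, -3, 1, 5)
Solving gives a = (-3, 4, 4, -1).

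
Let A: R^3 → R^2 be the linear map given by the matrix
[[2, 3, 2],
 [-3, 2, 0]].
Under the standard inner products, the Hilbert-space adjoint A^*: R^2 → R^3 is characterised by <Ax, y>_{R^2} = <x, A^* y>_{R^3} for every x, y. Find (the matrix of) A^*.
A^* = A^T =
[[2, -3],
 [3, 2],
 [2, 0]]

For real matrices with standard dot products, the defining identity <Ax, y> = <x, A^* y> gives (Ax)^T y = x^T (A^*) y, i.e. x^T A^T y = x^T (A^*) y. Since this holds for all x, y, we must have A^* = A^T. Therefore
A^* =
[[2, -3],
 [3, 2],
 [2, 0]].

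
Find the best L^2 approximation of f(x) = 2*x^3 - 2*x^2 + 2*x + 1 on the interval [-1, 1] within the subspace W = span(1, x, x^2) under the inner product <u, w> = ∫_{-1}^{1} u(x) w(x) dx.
g(x) = -2*x^2 + 16*x/5 + 1

The best approximation g ∈ W is the orthogonal projection of f onto W. Writing g = a_0 + a_1 x + a_2 x^2, the coefficients solve the normal equations G · a = b where
  G_{ij} = <φ_i, φ_j> and b_i = <f, φ_i>, with φ_0 = 1, φ_1 = x, φ_2 = x^2.
G =
  [2, 0, 2/3]
  [0, 2/3, 0]
  [2/3, 0, 2/5],
b = (2/3, 32/15, -2/15).
Solving gives a_0 = 1, a_1 = 16/5, a_2 = -2, so
  g(x) = -2*x^2 + 16*x/5 + 1.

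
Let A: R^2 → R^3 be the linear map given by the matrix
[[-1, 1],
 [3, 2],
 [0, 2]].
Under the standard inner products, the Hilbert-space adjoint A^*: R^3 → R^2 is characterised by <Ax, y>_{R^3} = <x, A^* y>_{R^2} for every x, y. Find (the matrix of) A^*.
A^* = A^T =
[[-1, 3, 0],
 [1, 2, 2]]

For real matrices with standard dot products, the defining identity <Ax, y> = <x, A^* y> gives (Ax)^T y = x^T (A^*) y, i.e. x^T A^T y = x^T (A^*) y. Since this holds for all x, y, we must have A^* = A^T. Therefore
A^* =
[[-1, 3, 0],
 [1, 2, 2]].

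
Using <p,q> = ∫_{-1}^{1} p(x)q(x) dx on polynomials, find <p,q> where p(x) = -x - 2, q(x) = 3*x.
<p,q> = -2

Expand the product: p(x)·q(x) = -3*x^2 - 6*x.
∫_{-1}^{1} of each monomial x^k gives [2/(k+1) if k even, 0 if k odd]. Integrating term-by-term (or equivalently evaluating the antiderivative F(x) = -x^3 - 3*x^2 at the endpoints):
  F(1) − F(−1) = -4 − (-2) = -2.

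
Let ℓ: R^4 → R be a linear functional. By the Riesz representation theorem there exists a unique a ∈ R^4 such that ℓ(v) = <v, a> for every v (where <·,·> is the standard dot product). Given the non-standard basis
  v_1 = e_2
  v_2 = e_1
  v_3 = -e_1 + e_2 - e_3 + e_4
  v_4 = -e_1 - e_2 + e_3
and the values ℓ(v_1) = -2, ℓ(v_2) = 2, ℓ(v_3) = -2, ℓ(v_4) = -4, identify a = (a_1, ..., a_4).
a = (2, -2, -4, -2)

Write a = (a_1, ..., a_4) in the standard basis. For each basis vector v_i, ℓ(v_i) = <v_i, a> is a linear equation in the a_j's. Collect the n equations into a matrix system V a = ℓ, where row i of V is v_i (expressed in the standard basis). Since V is invertible (lower-triangular with 1s on the diagonal, up to permutation), solve by back-substitution:
  V =
[[0, 1, 0, 0],
 [1, 0, 0, 0],
 [-1, 1, -1, 1],
 [-1, -1, 1, 0]]
  V a = (-2, 2, -2, -4)
Solving gives a = (2, -2, -4, -2).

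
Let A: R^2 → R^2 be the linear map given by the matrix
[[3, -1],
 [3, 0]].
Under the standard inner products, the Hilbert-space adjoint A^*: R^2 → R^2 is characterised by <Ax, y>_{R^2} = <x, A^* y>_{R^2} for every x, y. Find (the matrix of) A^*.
A^* = A^T =
[[3, 3],
 [-1, 0]]

For real matrices with standard dot products, the defining identity <Ax, y> = <x, A^* y> gives (Ax)^T y = x^T (A^*) y, i.e. x^T A^T y = x^T (A^*) y. Since this holds for all x, y, we must have A^* = A^T. Therefore
A^* =
[[3, 3],
 [-1, 0]].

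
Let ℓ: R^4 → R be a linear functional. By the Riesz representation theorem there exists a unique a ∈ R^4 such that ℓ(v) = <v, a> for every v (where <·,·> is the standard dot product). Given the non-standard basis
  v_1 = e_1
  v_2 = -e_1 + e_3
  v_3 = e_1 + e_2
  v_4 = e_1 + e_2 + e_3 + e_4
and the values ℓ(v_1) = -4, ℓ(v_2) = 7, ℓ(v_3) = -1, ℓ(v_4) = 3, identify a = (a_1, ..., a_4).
a = (-4, 3, 3, 1)

Write a = (a_1, ..., a_4) in the standard basis. For each basis vector v_i, ℓ(v_i) = <v_i, a> is a linear equation in the a_j's. Collect the n equations into a matrix system V a = ℓ, where row i of V is v_i (expressed in the standard basis). Since V is invertible (lower-triangular with 1s on the diagonal, up to permutation), solve by back-substitution:
  V =
[[1, 0, 0, 0],
 [-1, 0, 1, 0],
 [1, 1, 0, 0],
 [1, 1, 1, 1]]
  V a = (-4, 7, -1, 3)
Solving gives a = (-4, 3, 3, 1).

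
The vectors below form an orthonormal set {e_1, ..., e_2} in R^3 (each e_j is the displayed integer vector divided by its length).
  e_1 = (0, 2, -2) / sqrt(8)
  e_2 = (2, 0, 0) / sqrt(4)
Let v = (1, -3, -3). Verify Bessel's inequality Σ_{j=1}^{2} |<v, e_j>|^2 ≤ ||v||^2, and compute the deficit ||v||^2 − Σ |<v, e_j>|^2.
Σ |<v, e_j>|^2 = 1; ||v||^2 = 19; deficit = 18

Write each e_j = u_j / sqrt(<u_j, u_j>) where u_j is the displayed integer vector. Then <v, e_j> = <v, u_j> / sqrt(<u_j, u_j>), so |<v, e_j>|^2 = <v, u_j>^2 / <u_j, u_j>.
Coefficients: <v, e_1> = 0/sqrt(8), <v, e_2> = 2/sqrt(4).
Square and sum: Σ |<v, e_j>|^2 = 1.
Compute ||v||^2 = v·v = 19.
Deficit = 19 − 1 = 18 ≥ 0, confirming Bessel's inequality. (The deficit equals ||v − Σ <v,e_j> e_j||^2, the squared distance from v to span{e_j}.)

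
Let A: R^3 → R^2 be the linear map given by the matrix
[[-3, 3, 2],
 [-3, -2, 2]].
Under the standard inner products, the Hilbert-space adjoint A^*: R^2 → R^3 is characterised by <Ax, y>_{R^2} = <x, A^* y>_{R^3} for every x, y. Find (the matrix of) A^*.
A^* = A^T =
[[-3, -3],
 [3, -2],
 [2, 2]]

For real matrices with standard dot products, the defining identity <Ax, y> = <x, A^* y> gives (Ax)^T y = x^T (A^*) y, i.e. x^T A^T y = x^T (A^*) y. Since this holds for all x, y, we must have A^* = A^T. Therefore
A^* =
[[-3, -3],
 [3, -2],
 [2, 2]].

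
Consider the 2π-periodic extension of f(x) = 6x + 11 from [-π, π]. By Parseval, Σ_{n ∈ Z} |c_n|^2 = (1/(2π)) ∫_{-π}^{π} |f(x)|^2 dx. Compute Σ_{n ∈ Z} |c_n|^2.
Σ |c_n|^2 = 12π^2 + 121

Expand and integrate term by term over [-π, π]:
  ∫ (6x)^2 dx = 36·(2π^3/3); ∫ 2·6·(11)·x dx = 0 (odd integrand); ∫ 11^2 dx = 121·2π.
So (1/(2π)) ∫_{-π}^{π} (6x + 11)^2 dx = 36π^2/3 + 121 = 12π^2 + 121.
Parseval ⇒ Σ |c_n|^2 = 12π^2 + 121.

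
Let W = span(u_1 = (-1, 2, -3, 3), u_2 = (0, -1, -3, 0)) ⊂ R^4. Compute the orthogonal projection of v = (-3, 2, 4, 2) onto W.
proj_W(v) = (-108/181, 545/181, 663/181, 324/181)

Set up U = [u_1 | ... | u_2] ∈ R^(4×2). The projector onto W = col(U) is P = U (U^T U)^(-1) U^T.
Compute U^T U =
  [23, 7]
  [7, 10],
and U^T v = (1, -14).
Solve U^T U · c = U^T v for the coefficients: c = (108/181, -329/181). The projection is proj_W(v) = U c.
Check: (v - proj_W(v)) · u_1 = 0  (should be 0).
Check: (v - proj_W(v)) · u_2 = 0  (should be 0).
Result: proj_W(v) = (-108/181, 545/181, 663/181, 324/181).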